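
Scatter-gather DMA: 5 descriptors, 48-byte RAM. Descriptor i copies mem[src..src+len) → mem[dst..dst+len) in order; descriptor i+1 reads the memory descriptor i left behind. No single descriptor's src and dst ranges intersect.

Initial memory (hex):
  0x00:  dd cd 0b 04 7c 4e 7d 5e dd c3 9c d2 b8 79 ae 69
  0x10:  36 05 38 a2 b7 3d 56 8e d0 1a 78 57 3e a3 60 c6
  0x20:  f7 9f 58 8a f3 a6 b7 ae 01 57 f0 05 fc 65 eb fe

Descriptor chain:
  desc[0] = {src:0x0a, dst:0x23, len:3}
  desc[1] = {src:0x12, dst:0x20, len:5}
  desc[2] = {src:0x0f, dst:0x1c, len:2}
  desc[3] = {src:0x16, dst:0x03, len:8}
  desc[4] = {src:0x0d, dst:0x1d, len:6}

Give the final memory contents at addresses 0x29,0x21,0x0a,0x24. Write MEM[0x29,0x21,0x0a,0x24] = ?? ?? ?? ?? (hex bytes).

[0] 0x0a->0x23 len=3 : 9c d2 b8
[1] 0x12->0x20 len=5 : 38 a2 b7 3d 56
[2] 0x0f->0x1c len=2 : 69 36
[3] 0x16->0x03 len=8 : 56 8e d0 1a 78 57 69 36
[4] 0x0d->0x1d len=6 : 79 ae 69 36 05 38
query mem[0x29]=0x57, mem[0x21]=0x05, mem[0x0a]=0x36, mem[0x24]=0x56

MEM[0x29,0x21,0x0a,0x24] = 57 05 36 56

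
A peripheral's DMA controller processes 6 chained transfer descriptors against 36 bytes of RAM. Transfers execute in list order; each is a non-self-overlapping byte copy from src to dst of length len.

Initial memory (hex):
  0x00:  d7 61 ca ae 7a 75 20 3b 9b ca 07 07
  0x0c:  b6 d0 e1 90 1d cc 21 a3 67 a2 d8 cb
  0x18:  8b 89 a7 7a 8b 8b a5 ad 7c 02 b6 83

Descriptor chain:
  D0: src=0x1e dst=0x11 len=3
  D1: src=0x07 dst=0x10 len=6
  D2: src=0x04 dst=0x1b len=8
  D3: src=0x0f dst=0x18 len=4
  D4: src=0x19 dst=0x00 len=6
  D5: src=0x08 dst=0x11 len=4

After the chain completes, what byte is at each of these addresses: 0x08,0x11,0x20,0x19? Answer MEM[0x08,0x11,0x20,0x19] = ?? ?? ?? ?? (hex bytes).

MEM[0x08,0x11,0x20,0x19] = 9b 9b ca 3b

D0: mem[0x11..0x13] <- [a5 ad 7c]
D1: mem[0x10..0x15] <- [3b 9b ca 07 07 b6]
D2: mem[0x1b..0x22] <- [7a 75 20 3b 9b ca 07 07]
D3: mem[0x18..0x1b] <- [90 3b 9b ca]
D4: mem[0x00..0x05] <- [3b 9b ca 75 20 3b]
D5: mem[0x11..0x14] <- [9b ca 07 07]
query mem[0x08]=0x9b, mem[0x11]=0x9b, mem[0x20]=0xca, mem[0x19]=0x3b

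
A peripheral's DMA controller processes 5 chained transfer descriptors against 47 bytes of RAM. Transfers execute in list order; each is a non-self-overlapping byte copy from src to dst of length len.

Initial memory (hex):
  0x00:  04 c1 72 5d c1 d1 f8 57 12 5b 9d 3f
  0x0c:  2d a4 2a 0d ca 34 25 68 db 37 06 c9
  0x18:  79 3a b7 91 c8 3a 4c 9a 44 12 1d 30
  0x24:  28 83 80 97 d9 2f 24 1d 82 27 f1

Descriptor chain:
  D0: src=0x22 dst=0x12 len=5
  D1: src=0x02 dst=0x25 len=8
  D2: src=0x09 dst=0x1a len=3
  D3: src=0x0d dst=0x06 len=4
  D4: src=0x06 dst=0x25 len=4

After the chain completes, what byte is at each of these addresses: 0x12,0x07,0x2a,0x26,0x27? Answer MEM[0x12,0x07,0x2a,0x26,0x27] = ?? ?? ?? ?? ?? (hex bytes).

[0] 0x22->0x12 len=5 : 1d 30 28 83 80
[1] 0x02->0x25 len=8 : 72 5d c1 d1 f8 57 12 5b
[2] 0x09->0x1a len=3 : 5b 9d 3f
[3] 0x0d->0x06 len=4 : a4 2a 0d ca
[4] 0x06->0x25 len=4 : a4 2a 0d ca
query mem[0x12]=0x1d, mem[0x07]=0x2a, mem[0x2a]=0x57, mem[0x26]=0x2a, mem[0x27]=0x0d

MEM[0x12,0x07,0x2a,0x26,0x27] = 1d 2a 57 2a 0d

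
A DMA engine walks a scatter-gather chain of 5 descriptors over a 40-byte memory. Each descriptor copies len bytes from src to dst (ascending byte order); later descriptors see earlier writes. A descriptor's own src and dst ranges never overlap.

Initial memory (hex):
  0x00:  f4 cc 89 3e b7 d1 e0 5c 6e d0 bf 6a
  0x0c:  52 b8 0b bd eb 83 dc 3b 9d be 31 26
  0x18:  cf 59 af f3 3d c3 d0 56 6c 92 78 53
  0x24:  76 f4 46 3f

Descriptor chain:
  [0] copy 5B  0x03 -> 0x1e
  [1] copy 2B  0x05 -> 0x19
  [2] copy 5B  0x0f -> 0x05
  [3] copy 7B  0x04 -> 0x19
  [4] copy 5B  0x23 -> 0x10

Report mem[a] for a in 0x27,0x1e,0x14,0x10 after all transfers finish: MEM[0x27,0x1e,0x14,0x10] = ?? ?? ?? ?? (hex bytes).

#0 dst[0x1e+5] := {0x3e,0xb7,0xd1,0xe0,0x5c}
#1 dst[0x19+2] := {0xd1,0xe0}
#2 dst[0x05+5] := {0xbd,0xeb,0x83,0xdc,0x3b}
#3 dst[0x19+7] := {0xb7,0xbd,0xeb,0x83,0xdc,0x3b,0xbf}
#4 dst[0x10+5] := {0x53,0x76,0xf4,0x46,0x3f}
query mem[0x27]=0x3f, mem[0x1e]=0x3b, mem[0x14]=0x3f, mem[0x10]=0x53

MEM[0x27,0x1e,0x14,0x10] = 3f 3b 3f 53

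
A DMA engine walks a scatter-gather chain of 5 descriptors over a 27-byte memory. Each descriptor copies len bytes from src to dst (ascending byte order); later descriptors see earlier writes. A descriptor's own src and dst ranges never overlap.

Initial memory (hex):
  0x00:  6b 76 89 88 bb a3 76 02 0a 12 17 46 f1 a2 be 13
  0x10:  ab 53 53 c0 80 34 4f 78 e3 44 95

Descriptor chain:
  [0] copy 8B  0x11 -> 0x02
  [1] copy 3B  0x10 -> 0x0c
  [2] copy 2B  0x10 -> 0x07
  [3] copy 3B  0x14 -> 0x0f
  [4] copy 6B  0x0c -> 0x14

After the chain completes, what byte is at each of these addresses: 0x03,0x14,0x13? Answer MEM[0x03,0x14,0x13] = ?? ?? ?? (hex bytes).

MEM[0x03,0x14,0x13] = 53 ab c0

D0: mem[0x02..0x09] <- [53 53 c0 80 34 4f 78 e3]
D1: mem[0x0c..0x0e] <- [ab 53 53]
D2: mem[0x07..0x08] <- [ab 53]
D3: mem[0x0f..0x11] <- [80 34 4f]
D4: mem[0x14..0x19] <- [ab 53 53 80 34 4f]
query mem[0x03]=0x53, mem[0x14]=0xab, mem[0x13]=0xc0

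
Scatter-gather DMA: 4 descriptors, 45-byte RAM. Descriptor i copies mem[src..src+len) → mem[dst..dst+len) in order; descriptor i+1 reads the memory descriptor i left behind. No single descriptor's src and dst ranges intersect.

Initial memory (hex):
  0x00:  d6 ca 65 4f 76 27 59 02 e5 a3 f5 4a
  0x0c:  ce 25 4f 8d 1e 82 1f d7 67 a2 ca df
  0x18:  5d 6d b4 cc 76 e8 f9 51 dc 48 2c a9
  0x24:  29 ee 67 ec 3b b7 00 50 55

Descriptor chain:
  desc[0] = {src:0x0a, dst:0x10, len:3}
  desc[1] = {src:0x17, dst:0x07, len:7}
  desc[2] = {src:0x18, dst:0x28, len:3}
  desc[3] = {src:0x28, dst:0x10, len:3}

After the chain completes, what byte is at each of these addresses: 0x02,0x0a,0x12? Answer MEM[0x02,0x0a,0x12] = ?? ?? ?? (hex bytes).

D0: mem[0x10..0x12] <- [f5 4a ce]
D1: mem[0x07..0x0d] <- [df 5d 6d b4 cc 76 e8]
D2: mem[0x28..0x2a] <- [5d 6d b4]
D3: mem[0x10..0x12] <- [5d 6d b4]
query mem[0x02]=0x65, mem[0x0a]=0xb4, mem[0x12]=0xb4

MEM[0x02,0x0a,0x12] = 65 b4 b4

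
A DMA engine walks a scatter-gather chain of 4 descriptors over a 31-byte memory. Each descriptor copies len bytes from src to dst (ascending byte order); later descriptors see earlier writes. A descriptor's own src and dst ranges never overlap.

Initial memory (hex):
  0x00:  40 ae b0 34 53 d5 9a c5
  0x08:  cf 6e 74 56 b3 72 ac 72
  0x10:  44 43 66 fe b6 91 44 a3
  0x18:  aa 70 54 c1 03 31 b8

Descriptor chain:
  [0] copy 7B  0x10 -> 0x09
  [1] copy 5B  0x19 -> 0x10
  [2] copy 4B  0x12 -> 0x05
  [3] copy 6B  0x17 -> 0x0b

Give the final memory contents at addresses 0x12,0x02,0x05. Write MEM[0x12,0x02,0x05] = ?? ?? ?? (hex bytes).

D0: mem[0x09..0x0f] <- [44 43 66 fe b6 91 44]
D1: mem[0x10..0x14] <- [70 54 c1 03 31]
D2: mem[0x05..0x08] <- [c1 03 31 91]
D3: mem[0x0b..0x10] <- [a3 aa 70 54 c1 03]
query mem[0x12]=0xc1, mem[0x02]=0xb0, mem[0x05]=0xc1

MEM[0x12,0x02,0x05] = c1 b0 c1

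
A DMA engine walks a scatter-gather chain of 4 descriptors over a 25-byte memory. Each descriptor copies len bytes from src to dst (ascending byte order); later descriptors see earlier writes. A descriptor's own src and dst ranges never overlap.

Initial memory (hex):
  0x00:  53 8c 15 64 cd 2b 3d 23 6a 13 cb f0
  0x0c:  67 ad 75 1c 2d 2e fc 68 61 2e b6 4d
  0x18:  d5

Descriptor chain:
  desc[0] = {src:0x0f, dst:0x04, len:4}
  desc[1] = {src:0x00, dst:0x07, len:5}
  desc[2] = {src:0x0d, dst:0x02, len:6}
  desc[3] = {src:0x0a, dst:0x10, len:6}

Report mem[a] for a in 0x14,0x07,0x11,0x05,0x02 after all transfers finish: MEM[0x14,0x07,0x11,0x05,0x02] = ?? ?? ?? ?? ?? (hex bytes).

  after D0: wrote 4B at 0x04 = 1c2d2efc
  after D1: wrote 5B at 0x07 = 538c15641c
  after D2: wrote 6B at 0x02 = ad751c2d2efc
  after D3: wrote 6B at 0x10 = 641c67ad751c
query mem[0x14]=0x75, mem[0x07]=0xfc, mem[0x11]=0x1c, mem[0x05]=0x2d, mem[0x02]=0xad

MEM[0x14,0x07,0x11,0x05,0x02] = 75 fc 1c 2d ad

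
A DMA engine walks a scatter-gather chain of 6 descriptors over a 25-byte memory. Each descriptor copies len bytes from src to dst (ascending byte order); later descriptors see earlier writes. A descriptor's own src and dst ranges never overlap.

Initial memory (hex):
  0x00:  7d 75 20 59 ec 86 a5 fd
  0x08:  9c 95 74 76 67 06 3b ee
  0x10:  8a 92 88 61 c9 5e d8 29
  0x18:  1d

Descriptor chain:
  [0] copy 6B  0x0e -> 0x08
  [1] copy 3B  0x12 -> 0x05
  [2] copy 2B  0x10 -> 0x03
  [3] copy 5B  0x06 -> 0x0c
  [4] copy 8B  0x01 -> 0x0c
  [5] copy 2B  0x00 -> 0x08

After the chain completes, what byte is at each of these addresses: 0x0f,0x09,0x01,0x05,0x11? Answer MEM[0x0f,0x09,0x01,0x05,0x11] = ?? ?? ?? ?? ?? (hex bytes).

MEM[0x0f,0x09,0x01,0x05,0x11] = 92 75 75 88 61

D0: mem[0x08..0x0d] <- [3b ee 8a 92 88 61]
D1: mem[0x05..0x07] <- [88 61 c9]
D2: mem[0x03..0x04] <- [8a 92]
D3: mem[0x0c..0x10] <- [61 c9 3b ee 8a]
D4: mem[0x0c..0x13] <- [75 20 8a 92 88 61 c9 3b]
D5: mem[0x08..0x09] <- [7d 75]
query mem[0x0f]=0x92, mem[0x09]=0x75, mem[0x01]=0x75, mem[0x05]=0x88, mem[0x11]=0x61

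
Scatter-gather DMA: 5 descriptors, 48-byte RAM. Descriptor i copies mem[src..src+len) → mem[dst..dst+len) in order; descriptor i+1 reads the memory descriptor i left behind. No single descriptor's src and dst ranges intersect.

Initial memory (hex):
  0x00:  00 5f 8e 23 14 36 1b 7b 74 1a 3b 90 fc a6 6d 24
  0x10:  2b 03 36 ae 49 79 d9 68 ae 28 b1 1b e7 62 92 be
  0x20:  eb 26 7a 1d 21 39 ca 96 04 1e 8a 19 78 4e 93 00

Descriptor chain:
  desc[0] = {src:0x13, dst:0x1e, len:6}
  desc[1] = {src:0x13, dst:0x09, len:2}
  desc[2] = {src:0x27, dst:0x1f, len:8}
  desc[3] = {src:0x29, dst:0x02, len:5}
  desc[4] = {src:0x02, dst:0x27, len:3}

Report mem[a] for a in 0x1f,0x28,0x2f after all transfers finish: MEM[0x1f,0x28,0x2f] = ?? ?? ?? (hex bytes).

D0: mem[0x1e..0x23] <- [ae 49 79 d9 68 ae]
D1: mem[0x09..0x0a] <- [ae 49]
D2: mem[0x1f..0x26] <- [96 04 1e 8a 19 78 4e 93]
D3: mem[0x02..0x06] <- [1e 8a 19 78 4e]
D4: mem[0x27..0x29] <- [1e 8a 19]
query mem[0x1f]=0x96, mem[0x28]=0x8a, mem[0x2f]=0x00

MEM[0x1f,0x28,0x2f] = 96 8a 00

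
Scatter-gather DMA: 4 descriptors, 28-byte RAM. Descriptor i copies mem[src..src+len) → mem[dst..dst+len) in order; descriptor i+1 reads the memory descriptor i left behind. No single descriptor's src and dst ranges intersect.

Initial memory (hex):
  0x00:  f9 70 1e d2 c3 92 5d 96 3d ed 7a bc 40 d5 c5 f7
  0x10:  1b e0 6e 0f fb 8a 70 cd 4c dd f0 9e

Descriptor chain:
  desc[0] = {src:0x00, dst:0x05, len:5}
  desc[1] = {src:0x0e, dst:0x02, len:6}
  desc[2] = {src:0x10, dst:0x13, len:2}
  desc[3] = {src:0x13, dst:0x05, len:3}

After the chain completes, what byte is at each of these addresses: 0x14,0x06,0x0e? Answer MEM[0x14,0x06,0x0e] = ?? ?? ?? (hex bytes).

  after D0: wrote 5B at 0x05 = f9701ed2c3
  after D1: wrote 6B at 0x02 = c5f71be06e0f
  after D2: wrote 2B at 0x13 = 1be0
  after D3: wrote 3B at 0x05 = 1be08a
query mem[0x14]=0xe0, mem[0x06]=0xe0, mem[0x0e]=0xc5

MEM[0x14,0x06,0x0e] = e0 e0 c5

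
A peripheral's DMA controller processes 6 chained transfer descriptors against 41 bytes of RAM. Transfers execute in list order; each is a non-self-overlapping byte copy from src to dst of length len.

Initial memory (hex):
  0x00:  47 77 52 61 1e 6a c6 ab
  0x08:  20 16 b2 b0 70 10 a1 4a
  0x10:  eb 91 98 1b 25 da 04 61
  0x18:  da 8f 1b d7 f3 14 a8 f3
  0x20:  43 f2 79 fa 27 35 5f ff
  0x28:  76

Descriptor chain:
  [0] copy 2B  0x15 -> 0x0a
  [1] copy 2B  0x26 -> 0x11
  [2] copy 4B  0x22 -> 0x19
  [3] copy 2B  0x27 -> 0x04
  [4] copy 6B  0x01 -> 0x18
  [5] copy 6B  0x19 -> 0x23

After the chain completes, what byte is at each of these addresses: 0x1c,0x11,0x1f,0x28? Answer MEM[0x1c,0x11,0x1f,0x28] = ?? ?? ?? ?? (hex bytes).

  after D0: wrote 2B at 0x0a = da04
  after D1: wrote 2B at 0x11 = 5fff
  after D2: wrote 4B at 0x19 = 79fa2735
  after D3: wrote 2B at 0x04 = ff76
  after D4: wrote 6B at 0x18 = 775261ff76c6
  after D5: wrote 6B at 0x23 = 5261ff76c6a8
query mem[0x1c]=0x76, mem[0x11]=0x5f, mem[0x1f]=0xf3, mem[0x28]=0xa8

MEM[0x1c,0x11,0x1f,0x28] = 76 5f f3 a8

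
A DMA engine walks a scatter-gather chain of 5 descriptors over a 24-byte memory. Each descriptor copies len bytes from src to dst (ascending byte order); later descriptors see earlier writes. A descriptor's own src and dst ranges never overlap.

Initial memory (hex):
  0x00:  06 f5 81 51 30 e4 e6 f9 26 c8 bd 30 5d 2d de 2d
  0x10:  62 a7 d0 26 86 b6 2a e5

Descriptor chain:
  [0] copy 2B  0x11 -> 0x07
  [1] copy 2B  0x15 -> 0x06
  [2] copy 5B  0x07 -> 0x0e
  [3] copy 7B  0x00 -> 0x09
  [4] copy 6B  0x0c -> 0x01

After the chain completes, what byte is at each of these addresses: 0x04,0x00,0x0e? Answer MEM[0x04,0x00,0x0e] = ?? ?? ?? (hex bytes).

D0: mem[0x07..0x08] <- [a7 d0]
D1: mem[0x06..0x07] <- [b6 2a]
D2: mem[0x0e..0x12] <- [2a d0 c8 bd 30]
D3: mem[0x09..0x0f] <- [06 f5 81 51 30 e4 b6]
D4: mem[0x01..0x06] <- [51 30 e4 b6 c8 bd]
query mem[0x04]=0xb6, mem[0x00]=0x06, mem[0x0e]=0xe4

MEM[0x04,0x00,0x0e] = b6 06 e4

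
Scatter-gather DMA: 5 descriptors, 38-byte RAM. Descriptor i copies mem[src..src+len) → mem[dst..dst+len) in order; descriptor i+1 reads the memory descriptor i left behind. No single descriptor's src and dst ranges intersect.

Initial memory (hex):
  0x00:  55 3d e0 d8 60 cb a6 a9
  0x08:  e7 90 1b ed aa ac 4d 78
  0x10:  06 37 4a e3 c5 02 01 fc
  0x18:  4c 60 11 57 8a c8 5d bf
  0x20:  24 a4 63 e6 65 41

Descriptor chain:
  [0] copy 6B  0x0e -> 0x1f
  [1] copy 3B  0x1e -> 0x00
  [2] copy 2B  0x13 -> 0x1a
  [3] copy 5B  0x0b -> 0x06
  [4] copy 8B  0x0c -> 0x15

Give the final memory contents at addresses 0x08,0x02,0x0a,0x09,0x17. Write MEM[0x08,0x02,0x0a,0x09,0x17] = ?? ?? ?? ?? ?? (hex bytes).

MEM[0x08,0x02,0x0a,0x09,0x17] = ac 78 78 4d 4d

  after D0: wrote 6B at 0x1f = 4d7806374ae3
  after D1: wrote 3B at 0x00 = 5d4d78
  after D2: wrote 2B at 0x1a = e3c5
  after D3: wrote 5B at 0x06 = edaaac4d78
  after D4: wrote 8B at 0x15 = aaac4d7806374ae3
query mem[0x08]=0xac, mem[0x02]=0x78, mem[0x0a]=0x78, mem[0x09]=0x4d, mem[0x17]=0x4d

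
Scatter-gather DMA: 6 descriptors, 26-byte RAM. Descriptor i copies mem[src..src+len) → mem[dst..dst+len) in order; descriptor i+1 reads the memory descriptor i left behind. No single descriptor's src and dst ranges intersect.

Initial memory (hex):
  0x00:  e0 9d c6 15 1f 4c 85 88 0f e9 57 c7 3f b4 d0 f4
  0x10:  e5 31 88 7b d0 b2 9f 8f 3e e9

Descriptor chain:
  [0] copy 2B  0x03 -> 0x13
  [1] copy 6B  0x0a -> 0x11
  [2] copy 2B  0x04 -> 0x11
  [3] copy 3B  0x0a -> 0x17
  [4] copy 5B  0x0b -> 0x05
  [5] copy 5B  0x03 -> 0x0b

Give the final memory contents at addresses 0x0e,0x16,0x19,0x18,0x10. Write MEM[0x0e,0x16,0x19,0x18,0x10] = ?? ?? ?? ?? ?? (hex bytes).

#0 dst[0x13+2] := {0x15,0x1f}
#1 dst[0x11+6] := {0x57,0xc7,0x3f,0xb4,0xd0,0xf4}
#2 dst[0x11+2] := {0x1f,0x4c}
#3 dst[0x17+3] := {0x57,0xc7,0x3f}
#4 dst[0x05+5] := {0xc7,0x3f,0xb4,0xd0,0xf4}
#5 dst[0x0b+5] := {0x15,0x1f,0xc7,0x3f,0xb4}
query mem[0x0e]=0x3f, mem[0x16]=0xf4, mem[0x19]=0x3f, mem[0x18]=0xc7, mem[0x10]=0xe5

MEM[0x0e,0x16,0x19,0x18,0x10] = 3f f4 3f c7 e5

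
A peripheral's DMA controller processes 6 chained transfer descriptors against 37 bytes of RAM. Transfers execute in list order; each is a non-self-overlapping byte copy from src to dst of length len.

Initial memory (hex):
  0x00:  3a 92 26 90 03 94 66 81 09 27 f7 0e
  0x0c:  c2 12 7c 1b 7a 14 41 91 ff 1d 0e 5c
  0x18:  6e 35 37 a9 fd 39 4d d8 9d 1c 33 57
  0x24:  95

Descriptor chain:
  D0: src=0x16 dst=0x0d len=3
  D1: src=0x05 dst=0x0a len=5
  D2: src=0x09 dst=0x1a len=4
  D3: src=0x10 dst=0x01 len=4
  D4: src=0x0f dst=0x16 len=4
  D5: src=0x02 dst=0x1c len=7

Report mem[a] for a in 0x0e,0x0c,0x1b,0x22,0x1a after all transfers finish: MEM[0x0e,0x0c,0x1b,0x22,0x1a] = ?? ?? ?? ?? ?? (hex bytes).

MEM[0x0e,0x0c,0x1b,0x22,0x1a] = 27 81 94 09 27

[0] 0x16->0x0d len=3 : 0e 5c 6e
[1] 0x05->0x0a len=5 : 94 66 81 09 27
[2] 0x09->0x1a len=4 : 27 94 66 81
[3] 0x10->0x01 len=4 : 7a 14 41 91
[4] 0x0f->0x16 len=4 : 6e 7a 14 41
[5] 0x02->0x1c len=7 : 14 41 91 94 66 81 09
query mem[0x0e]=0x27, mem[0x0c]=0x81, mem[0x1b]=0x94, mem[0x22]=0x09, mem[0x1a]=0x27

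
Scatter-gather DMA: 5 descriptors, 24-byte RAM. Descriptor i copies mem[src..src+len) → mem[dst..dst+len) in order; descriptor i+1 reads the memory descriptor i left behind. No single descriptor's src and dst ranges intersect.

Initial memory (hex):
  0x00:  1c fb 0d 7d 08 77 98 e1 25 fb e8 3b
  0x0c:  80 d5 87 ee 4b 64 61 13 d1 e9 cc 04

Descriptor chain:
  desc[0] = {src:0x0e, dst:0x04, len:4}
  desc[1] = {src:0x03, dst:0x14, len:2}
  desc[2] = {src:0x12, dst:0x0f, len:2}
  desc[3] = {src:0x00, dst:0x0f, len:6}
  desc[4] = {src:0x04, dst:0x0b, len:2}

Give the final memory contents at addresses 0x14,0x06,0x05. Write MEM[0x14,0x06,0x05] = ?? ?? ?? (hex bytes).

MEM[0x14,0x06,0x05] = ee 4b ee

D0: mem[0x04..0x07] <- [87 ee 4b 64]
D1: mem[0x14..0x15] <- [7d 87]
D2: mem[0x0f..0x10] <- [61 13]
D3: mem[0x0f..0x14] <- [1c fb 0d 7d 87 ee]
D4: mem[0x0b..0x0c] <- [87 ee]
query mem[0x14]=0xee, mem[0x06]=0x4b, mem[0x05]=0xee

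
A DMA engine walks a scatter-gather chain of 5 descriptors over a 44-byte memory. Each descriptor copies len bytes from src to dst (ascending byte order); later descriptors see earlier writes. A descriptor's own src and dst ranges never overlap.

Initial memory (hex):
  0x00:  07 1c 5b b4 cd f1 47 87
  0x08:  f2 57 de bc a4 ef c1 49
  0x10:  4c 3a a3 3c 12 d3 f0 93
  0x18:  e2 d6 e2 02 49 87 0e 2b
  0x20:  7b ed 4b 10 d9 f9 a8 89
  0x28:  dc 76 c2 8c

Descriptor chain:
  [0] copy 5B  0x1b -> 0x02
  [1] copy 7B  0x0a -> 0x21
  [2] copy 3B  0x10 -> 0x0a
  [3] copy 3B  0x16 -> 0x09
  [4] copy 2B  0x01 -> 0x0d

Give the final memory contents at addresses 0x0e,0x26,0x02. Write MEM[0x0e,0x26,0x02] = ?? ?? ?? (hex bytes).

MEM[0x0e,0x26,0x02] = 02 49 02

  after D0: wrote 5B at 0x02 = 0249870e2b
  after D1: wrote 7B at 0x21 = debca4efc1494c
  after D2: wrote 3B at 0x0a = 4c3aa3
  after D3: wrote 3B at 0x09 = f093e2
  after D4: wrote 2B at 0x0d = 1c02
query mem[0x0e]=0x02, mem[0x26]=0x49, mem[0x02]=0x02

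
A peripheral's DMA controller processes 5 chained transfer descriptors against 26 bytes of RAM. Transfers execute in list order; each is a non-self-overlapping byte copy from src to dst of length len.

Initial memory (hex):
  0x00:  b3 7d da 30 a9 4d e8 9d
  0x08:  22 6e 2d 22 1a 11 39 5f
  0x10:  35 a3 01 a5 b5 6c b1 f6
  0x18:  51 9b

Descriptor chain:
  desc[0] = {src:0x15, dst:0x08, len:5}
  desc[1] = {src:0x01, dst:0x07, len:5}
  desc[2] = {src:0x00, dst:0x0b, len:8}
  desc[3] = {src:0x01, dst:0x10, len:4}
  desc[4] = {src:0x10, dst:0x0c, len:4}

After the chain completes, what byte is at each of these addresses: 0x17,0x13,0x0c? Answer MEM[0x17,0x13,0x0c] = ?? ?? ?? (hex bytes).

MEM[0x17,0x13,0x0c] = f6 a9 7d

[0] 0x15->0x08 len=5 : 6c b1 f6 51 9b
[1] 0x01->0x07 len=5 : 7d da 30 a9 4d
[2] 0x00->0x0b len=8 : b3 7d da 30 a9 4d e8 7d
[3] 0x01->0x10 len=4 : 7d da 30 a9
[4] 0x10->0x0c len=4 : 7d da 30 a9
query mem[0x17]=0xf6, mem[0x13]=0xa9, mem[0x0c]=0x7d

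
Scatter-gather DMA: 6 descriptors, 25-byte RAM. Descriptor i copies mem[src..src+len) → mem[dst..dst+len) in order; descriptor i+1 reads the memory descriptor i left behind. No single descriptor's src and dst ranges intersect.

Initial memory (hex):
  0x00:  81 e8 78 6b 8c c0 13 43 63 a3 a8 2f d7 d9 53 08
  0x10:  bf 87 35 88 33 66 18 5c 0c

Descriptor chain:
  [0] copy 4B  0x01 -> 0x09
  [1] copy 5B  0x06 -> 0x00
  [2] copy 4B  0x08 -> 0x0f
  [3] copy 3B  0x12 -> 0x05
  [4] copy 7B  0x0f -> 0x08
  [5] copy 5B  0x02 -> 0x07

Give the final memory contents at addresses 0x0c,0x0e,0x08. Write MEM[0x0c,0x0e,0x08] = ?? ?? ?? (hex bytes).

D0: mem[0x09..0x0c] <- [e8 78 6b 8c]
D1: mem[0x00..0x04] <- [13 43 63 e8 78]
D2: mem[0x0f..0x12] <- [63 e8 78 6b]
D3: mem[0x05..0x07] <- [6b 88 33]
D4: mem[0x08..0x0e] <- [63 e8 78 6b 88 33 66]
D5: mem[0x07..0x0b] <- [63 e8 78 6b 88]
query mem[0x0c]=0x88, mem[0x0e]=0x66, mem[0x08]=0xe8

MEM[0x0c,0x0e,0x08] = 88 66 e8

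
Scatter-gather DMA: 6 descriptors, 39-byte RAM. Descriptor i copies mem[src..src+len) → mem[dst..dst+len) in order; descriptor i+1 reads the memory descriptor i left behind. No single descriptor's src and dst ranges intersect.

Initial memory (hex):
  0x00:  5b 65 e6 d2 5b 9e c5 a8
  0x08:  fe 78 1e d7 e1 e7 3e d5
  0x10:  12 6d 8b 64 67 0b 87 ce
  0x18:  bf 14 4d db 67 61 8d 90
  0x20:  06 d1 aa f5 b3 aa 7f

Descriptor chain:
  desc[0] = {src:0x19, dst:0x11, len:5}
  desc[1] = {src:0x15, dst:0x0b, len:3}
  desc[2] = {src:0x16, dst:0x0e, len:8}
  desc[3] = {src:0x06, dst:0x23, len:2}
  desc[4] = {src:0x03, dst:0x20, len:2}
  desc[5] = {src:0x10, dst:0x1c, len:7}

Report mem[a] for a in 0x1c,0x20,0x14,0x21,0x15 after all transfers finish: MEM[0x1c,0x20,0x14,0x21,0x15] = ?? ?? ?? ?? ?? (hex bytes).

MEM[0x1c,0x20,0x14,0x21,0x15] = bf 67 67 61 61

  after D0: wrote 5B at 0x11 = 144ddb6761
  after D1: wrote 3B at 0x0b = 6187ce
  after D2: wrote 8B at 0x0e = 87cebf144ddb6761
  after D3: wrote 2B at 0x23 = c5a8
  after D4: wrote 2B at 0x20 = d25b
  after D5: wrote 7B at 0x1c = bf144ddb676187
query mem[0x1c]=0xbf, mem[0x20]=0x67, mem[0x14]=0x67, mem[0x21]=0x61, mem[0x15]=0x61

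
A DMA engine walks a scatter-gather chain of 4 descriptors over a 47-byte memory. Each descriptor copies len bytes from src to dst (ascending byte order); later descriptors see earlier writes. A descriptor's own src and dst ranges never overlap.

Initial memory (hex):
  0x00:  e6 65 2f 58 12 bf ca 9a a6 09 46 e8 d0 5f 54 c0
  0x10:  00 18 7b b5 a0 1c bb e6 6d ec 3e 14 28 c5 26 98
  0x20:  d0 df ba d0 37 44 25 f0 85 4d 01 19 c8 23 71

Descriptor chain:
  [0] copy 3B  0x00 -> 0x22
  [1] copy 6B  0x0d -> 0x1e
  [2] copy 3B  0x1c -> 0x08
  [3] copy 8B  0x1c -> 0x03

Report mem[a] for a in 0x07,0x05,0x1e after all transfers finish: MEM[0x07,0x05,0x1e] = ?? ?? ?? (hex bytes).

MEM[0x07,0x05,0x1e] = c0 5f 5f

  after D0: wrote 3B at 0x22 = e6652f
  after D1: wrote 6B at 0x1e = 5f54c000187b
  after D2: wrote 3B at 0x08 = 28c55f
  after D3: wrote 8B at 0x03 = 28c55f54c000187b
query mem[0x07]=0xc0, mem[0x05]=0x5f, mem[0x1e]=0x5f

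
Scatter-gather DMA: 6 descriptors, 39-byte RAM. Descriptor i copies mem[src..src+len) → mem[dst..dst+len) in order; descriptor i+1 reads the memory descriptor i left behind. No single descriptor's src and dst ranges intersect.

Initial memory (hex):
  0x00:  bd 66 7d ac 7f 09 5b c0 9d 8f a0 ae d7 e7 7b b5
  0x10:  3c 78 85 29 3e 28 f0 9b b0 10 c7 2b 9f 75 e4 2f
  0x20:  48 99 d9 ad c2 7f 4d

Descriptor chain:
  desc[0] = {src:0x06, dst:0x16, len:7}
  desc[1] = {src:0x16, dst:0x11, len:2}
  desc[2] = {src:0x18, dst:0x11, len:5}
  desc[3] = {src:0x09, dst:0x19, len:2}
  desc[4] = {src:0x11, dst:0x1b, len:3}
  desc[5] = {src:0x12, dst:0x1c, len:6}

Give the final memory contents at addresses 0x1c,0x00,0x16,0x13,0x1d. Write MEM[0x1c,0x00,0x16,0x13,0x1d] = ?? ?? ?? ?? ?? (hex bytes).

#0 dst[0x16+7] := {0x5b,0xc0,0x9d,0x8f,0xa0,0xae,0xd7}
#1 dst[0x11+2] := {0x5b,0xc0}
#2 dst[0x11+5] := {0x9d,0x8f,0xa0,0xae,0xd7}
#3 dst[0x19+2] := {0x8f,0xa0}
#4 dst[0x1b+3] := {0x9d,0x8f,0xa0}
#5 dst[0x1c+6] := {0x8f,0xa0,0xae,0xd7,0x5b,0xc0}
query mem[0x1c]=0x8f, mem[0x00]=0xbd, mem[0x16]=0x5b, mem[0x13]=0xa0, mem[0x1d]=0xa0

MEM[0x1c,0x00,0x16,0x13,0x1d] = 8f bd 5b a0 a0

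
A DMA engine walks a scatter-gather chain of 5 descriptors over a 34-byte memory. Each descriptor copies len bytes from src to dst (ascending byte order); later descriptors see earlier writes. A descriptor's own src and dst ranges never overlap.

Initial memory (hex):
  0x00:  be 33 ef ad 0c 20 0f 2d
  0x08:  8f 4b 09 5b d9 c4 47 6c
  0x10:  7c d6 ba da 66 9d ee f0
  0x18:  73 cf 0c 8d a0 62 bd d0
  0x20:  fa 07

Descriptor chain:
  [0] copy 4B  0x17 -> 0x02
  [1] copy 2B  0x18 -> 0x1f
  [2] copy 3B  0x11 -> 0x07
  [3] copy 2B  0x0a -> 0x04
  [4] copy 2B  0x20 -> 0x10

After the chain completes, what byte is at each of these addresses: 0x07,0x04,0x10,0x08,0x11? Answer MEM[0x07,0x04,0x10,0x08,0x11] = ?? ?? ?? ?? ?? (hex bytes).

#0 dst[0x02+4] := {0xf0,0x73,0xcf,0x0c}
#1 dst[0x1f+2] := {0x73,0xcf}
#2 dst[0x07+3] := {0xd6,0xba,0xda}
#3 dst[0x04+2] := {0x09,0x5b}
#4 dst[0x10+2] := {0xcf,0x07}
query mem[0x07]=0xd6, mem[0x04]=0x09, mem[0x10]=0xcf, mem[0x08]=0xba, mem[0x11]=0x07

MEM[0x07,0x04,0x10,0x08,0x11] = d6 09 cf ba 07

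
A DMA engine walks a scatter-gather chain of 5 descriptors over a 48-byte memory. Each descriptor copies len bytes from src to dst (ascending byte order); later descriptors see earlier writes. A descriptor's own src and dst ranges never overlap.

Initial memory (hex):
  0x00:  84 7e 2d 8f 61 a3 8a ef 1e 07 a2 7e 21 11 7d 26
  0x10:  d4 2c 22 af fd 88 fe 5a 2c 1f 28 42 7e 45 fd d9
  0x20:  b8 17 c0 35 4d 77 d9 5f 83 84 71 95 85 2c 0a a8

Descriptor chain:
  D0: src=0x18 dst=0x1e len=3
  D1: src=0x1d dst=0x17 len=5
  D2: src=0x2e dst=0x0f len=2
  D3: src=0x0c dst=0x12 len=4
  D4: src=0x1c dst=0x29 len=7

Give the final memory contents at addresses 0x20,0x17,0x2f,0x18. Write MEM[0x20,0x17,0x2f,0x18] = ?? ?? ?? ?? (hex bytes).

MEM[0x20,0x17,0x2f,0x18] = 28 45 c0 2c

#0 dst[0x1e+3] := {0x2c,0x1f,0x28}
#1 dst[0x17+5] := {0x45,0x2c,0x1f,0x28,0x17}
#2 dst[0x0f+2] := {0x0a,0xa8}
#3 dst[0x12+4] := {0x21,0x11,0x7d,0x0a}
#4 dst[0x29+7] := {0x7e,0x45,0x2c,0x1f,0x28,0x17,0xc0}
query mem[0x20]=0x28, mem[0x17]=0x45, mem[0x2f]=0xc0, mem[0x18]=0x2c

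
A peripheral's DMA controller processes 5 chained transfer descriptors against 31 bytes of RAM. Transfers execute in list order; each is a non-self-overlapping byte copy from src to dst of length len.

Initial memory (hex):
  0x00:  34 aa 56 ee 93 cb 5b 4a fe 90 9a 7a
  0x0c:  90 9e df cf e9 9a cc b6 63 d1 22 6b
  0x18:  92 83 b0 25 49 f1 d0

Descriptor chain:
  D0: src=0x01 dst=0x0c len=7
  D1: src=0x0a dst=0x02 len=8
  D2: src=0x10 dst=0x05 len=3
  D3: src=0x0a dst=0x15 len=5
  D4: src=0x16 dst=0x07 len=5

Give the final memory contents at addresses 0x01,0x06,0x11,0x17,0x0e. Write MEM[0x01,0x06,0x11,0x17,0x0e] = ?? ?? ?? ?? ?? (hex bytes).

[0] 0x01->0x0c len=7 : aa 56 ee 93 cb 5b 4a
[1] 0x0a->0x02 len=8 : 9a 7a aa 56 ee 93 cb 5b
[2] 0x10->0x05 len=3 : cb 5b 4a
[3] 0x0a->0x15 len=5 : 9a 7a aa 56 ee
[4] 0x16->0x07 len=5 : 7a aa 56 ee b0
query mem[0x01]=0xaa, mem[0x06]=0x5b, mem[0x11]=0x5b, mem[0x17]=0xaa, mem[0x0e]=0xee

MEM[0x01,0x06,0x11,0x17,0x0e] = aa 5b 5b aa ee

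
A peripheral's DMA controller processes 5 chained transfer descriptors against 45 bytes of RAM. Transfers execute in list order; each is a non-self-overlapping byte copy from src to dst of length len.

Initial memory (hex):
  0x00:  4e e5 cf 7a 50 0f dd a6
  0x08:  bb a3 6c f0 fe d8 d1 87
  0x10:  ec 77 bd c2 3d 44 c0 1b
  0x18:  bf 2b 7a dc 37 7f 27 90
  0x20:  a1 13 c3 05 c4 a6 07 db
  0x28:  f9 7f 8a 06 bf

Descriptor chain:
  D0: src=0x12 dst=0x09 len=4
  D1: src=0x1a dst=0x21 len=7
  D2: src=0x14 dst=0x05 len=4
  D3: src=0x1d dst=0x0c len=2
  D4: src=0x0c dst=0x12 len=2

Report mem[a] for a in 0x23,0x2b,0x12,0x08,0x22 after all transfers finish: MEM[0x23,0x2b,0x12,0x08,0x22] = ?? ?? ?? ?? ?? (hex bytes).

MEM[0x23,0x2b,0x12,0x08,0x22] = 37 06 7f 1b dc

D0: mem[0x09..0x0c] <- [bd c2 3d 44]
D1: mem[0x21..0x27] <- [7a dc 37 7f 27 90 a1]
D2: mem[0x05..0x08] <- [3d 44 c0 1b]
D3: mem[0x0c..0x0d] <- [7f 27]
D4: mem[0x12..0x13] <- [7f 27]
query mem[0x23]=0x37, mem[0x2b]=0x06, mem[0x12]=0x7f, mem[0x08]=0x1b, mem[0x22]=0xdc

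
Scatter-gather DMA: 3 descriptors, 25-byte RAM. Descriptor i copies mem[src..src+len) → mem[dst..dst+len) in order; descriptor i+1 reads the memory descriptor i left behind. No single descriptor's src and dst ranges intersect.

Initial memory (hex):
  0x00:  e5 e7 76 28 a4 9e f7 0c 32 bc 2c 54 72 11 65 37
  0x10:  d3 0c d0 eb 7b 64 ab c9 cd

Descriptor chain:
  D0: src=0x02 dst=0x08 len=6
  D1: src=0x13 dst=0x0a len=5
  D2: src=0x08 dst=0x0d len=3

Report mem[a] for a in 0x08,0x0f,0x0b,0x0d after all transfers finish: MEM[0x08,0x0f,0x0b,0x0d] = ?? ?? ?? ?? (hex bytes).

[0] 0x02->0x08 len=6 : 76 28 a4 9e f7 0c
[1] 0x13->0x0a len=5 : eb 7b 64 ab c9
[2] 0x08->0x0d len=3 : 76 28 eb
query mem[0x08]=0x76, mem[0x0f]=0xeb, mem[0x0b]=0x7b, mem[0x0d]=0x76

MEM[0x08,0x0f,0x0b,0x0d] = 76 eb 7b 76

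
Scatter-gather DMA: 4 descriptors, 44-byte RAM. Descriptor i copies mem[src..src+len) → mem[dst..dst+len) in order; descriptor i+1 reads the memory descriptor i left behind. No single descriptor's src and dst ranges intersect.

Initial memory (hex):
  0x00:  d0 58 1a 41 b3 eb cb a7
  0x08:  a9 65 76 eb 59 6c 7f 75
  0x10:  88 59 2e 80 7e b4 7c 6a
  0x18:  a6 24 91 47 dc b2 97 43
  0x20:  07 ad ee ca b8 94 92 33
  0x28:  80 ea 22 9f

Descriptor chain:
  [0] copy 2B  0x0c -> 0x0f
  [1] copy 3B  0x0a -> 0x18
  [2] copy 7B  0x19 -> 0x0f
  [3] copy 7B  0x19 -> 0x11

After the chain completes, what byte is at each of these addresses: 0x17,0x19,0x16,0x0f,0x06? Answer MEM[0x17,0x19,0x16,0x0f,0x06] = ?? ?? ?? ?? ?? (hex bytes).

#0 dst[0x0f+2] := {0x59,0x6c}
#1 dst[0x18+3] := {0x76,0xeb,0x59}
#2 dst[0x0f+7] := {0xeb,0x59,0x47,0xdc,0xb2,0x97,0x43}
#3 dst[0x11+7] := {0xeb,0x59,0x47,0xdc,0xb2,0x97,0x43}
query mem[0x17]=0x43, mem[0x19]=0xeb, mem[0x16]=0x97, mem[0x0f]=0xeb, mem[0x06]=0xcb

MEM[0x17,0x19,0x16,0x0f,0x06] = 43 eb 97 eb cb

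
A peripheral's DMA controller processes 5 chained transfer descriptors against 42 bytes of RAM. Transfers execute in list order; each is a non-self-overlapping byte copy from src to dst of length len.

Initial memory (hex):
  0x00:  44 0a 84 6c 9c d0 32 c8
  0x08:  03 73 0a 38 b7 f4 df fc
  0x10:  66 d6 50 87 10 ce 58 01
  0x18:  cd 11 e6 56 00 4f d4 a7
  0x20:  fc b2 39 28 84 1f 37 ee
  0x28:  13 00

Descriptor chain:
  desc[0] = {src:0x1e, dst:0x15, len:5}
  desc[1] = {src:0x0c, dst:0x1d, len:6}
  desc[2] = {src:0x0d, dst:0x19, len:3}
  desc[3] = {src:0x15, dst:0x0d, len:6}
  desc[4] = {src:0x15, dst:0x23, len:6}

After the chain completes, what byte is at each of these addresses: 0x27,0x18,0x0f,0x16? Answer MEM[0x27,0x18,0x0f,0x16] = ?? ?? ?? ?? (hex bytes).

#0 dst[0x15+5] := {0xd4,0xa7,0xfc,0xb2,0x39}
#1 dst[0x1d+6] := {0xb7,0xf4,0xdf,0xfc,0x66,0xd6}
#2 dst[0x19+3] := {0xf4,0xdf,0xfc}
#3 dst[0x0d+6] := {0xd4,0xa7,0xfc,0xb2,0xf4,0xdf}
#4 dst[0x23+6] := {0xd4,0xa7,0xfc,0xb2,0xf4,0xdf}
query mem[0x27]=0xf4, mem[0x18]=0xb2, mem[0x0f]=0xfc, mem[0x16]=0xa7

MEM[0x27,0x18,0x0f,0x16] = f4 b2 fc a7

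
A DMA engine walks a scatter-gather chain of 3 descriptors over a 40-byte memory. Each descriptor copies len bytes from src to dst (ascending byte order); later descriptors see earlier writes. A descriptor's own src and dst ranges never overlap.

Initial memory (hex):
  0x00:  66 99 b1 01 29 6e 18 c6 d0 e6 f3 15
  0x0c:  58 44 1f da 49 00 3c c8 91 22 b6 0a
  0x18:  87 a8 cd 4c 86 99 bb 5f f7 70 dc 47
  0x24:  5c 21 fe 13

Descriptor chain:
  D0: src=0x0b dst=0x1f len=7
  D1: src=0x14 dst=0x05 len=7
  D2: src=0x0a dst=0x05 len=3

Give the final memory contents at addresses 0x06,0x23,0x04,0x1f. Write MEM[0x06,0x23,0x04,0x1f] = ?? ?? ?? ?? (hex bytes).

MEM[0x06,0x23,0x04,0x1f] = cd da 29 15

  after D0: wrote 7B at 0x1f = 1558441fda4900
  after D1: wrote 7B at 0x05 = 9122b60a87a8cd
  after D2: wrote 3B at 0x05 = a8cd58
query mem[0x06]=0xcd, mem[0x23]=0xda, mem[0x04]=0x29, mem[0x1f]=0x15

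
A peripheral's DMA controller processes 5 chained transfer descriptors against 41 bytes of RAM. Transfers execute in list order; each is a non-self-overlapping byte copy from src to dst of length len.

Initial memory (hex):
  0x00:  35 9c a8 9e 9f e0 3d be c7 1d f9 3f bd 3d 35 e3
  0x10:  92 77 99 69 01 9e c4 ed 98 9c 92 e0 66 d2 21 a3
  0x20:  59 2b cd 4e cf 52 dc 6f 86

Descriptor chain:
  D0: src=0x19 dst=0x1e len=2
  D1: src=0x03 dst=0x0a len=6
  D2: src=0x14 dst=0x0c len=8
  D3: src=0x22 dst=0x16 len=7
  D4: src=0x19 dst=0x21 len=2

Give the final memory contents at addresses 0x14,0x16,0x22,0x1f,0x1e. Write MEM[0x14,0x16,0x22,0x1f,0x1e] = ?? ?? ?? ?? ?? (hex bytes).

D0: mem[0x1e..0x1f] <- [9c 92]
D1: mem[0x0a..0x0f] <- [9e 9f e0 3d be c7]
D2: mem[0x0c..0x13] <- [01 9e c4 ed 98 9c 92 e0]
D3: mem[0x16..0x1c] <- [cd 4e cf 52 dc 6f 86]
D4: mem[0x21..0x22] <- [52 dc]
query mem[0x14]=0x01, mem[0x16]=0xcd, mem[0x22]=0xdc, mem[0x1f]=0x92, mem[0x1e]=0x9c

MEM[0x14,0x16,0x22,0x1f,0x1e] = 01 cd dc 92 9c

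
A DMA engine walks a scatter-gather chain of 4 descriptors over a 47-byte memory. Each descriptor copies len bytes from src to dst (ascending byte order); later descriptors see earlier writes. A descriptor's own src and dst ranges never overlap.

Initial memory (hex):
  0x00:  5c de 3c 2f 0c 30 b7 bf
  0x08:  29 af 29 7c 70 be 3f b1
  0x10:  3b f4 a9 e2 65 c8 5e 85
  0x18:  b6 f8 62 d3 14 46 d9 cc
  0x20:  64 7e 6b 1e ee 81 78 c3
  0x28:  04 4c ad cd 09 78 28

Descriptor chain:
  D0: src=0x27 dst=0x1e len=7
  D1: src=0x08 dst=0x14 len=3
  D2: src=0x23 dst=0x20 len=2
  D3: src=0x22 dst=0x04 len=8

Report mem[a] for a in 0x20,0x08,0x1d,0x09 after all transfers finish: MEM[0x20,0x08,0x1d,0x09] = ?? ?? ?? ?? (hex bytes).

#0 dst[0x1e+7] := {0xc3,0x04,0x4c,0xad,0xcd,0x09,0x78}
#1 dst[0x14+3] := {0x29,0xaf,0x29}
#2 dst[0x20+2] := {0x09,0x78}
#3 dst[0x04+8] := {0xcd,0x09,0x78,0x81,0x78,0xc3,0x04,0x4c}
query mem[0x20]=0x09, mem[0x08]=0x78, mem[0x1d]=0x46, mem[0x09]=0xc3

MEM[0x20,0x08,0x1d,0x09] = 09 78 46 c3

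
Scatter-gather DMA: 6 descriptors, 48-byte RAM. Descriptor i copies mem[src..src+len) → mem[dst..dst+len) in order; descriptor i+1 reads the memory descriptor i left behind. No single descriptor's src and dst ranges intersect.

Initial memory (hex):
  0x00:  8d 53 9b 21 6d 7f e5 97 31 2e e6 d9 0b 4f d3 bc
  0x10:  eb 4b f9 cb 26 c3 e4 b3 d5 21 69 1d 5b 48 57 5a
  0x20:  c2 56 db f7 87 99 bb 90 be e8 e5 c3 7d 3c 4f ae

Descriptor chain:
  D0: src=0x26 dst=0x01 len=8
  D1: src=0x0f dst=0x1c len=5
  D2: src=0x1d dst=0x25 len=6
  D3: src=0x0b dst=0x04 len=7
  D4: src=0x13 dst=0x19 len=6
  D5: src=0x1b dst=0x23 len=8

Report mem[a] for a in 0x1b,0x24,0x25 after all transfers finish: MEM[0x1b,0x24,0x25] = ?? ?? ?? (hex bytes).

  after D0: wrote 8B at 0x01 = bb90bee8e5c37d3c
  after D1: wrote 5B at 0x1c = bceb4bf9cb
  after D2: wrote 6B at 0x25 = eb4bf9cb56db
  after D3: wrote 7B at 0x04 = d90b4fd3bceb4b
  after D4: wrote 6B at 0x19 = cb26c3e4b3d5
  after D5: wrote 8B at 0x23 = c3e4b3d5f9cb56db
query mem[0x1b]=0xc3, mem[0x24]=0xe4, mem[0x25]=0xb3

MEM[0x1b,0x24,0x25] = c3 e4 b3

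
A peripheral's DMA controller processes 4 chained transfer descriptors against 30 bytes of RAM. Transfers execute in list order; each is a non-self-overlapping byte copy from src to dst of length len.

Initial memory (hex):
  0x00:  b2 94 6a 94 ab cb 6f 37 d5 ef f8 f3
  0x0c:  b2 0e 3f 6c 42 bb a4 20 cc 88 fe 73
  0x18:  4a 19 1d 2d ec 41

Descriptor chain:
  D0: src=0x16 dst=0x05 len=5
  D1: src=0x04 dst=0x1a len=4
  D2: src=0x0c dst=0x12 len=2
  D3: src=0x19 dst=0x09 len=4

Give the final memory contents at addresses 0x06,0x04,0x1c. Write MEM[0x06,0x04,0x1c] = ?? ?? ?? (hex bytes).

[0] 0x16->0x05 len=5 : fe 73 4a 19 1d
[1] 0x04->0x1a len=4 : ab fe 73 4a
[2] 0x0c->0x12 len=2 : b2 0e
[3] 0x19->0x09 len=4 : 19 ab fe 73
query mem[0x06]=0x73, mem[0x04]=0xab, mem[0x1c]=0x73

MEM[0x06,0x04,0x1c] = 73 ab 73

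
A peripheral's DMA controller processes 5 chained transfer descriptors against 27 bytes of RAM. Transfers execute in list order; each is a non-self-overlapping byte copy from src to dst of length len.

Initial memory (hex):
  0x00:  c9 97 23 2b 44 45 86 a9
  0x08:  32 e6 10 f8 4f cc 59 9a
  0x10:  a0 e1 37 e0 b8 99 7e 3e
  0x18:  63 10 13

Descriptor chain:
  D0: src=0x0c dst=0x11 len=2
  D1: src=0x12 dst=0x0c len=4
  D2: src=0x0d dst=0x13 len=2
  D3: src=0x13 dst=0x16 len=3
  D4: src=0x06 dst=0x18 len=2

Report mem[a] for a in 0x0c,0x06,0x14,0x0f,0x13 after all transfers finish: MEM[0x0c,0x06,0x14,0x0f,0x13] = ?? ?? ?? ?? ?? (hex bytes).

MEM[0x0c,0x06,0x14,0x0f,0x13] = cc 86 b8 99 e0

D0: mem[0x11..0x12] <- [4f cc]
D1: mem[0x0c..0x0f] <- [cc e0 b8 99]
D2: mem[0x13..0x14] <- [e0 b8]
D3: mem[0x16..0x18] <- [e0 b8 99]
D4: mem[0x18..0x19] <- [86 a9]
query mem[0x0c]=0xcc, mem[0x06]=0x86, mem[0x14]=0xb8, mem[0x0f]=0x99, mem[0x13]=0xe0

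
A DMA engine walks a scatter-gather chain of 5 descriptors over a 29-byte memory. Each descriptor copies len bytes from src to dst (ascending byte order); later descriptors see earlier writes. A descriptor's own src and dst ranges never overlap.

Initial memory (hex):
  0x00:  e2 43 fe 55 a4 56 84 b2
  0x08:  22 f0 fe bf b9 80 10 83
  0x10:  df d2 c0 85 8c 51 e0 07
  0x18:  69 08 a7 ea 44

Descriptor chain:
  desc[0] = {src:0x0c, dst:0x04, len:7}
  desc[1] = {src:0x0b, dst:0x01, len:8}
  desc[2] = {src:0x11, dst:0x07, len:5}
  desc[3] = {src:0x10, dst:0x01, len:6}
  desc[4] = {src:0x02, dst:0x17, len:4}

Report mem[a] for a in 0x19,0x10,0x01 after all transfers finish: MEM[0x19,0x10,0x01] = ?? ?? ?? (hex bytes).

MEM[0x19,0x10,0x01] = 85 df df

[0] 0x0c->0x04 len=7 : b9 80 10 83 df d2 c0
[1] 0x0b->0x01 len=8 : bf b9 80 10 83 df d2 c0
[2] 0x11->0x07 len=5 : d2 c0 85 8c 51
[3] 0x10->0x01 len=6 : df d2 c0 85 8c 51
[4] 0x02->0x17 len=4 : d2 c0 85 8c
query mem[0x19]=0x85, mem[0x10]=0xdf, mem[0x01]=0xdf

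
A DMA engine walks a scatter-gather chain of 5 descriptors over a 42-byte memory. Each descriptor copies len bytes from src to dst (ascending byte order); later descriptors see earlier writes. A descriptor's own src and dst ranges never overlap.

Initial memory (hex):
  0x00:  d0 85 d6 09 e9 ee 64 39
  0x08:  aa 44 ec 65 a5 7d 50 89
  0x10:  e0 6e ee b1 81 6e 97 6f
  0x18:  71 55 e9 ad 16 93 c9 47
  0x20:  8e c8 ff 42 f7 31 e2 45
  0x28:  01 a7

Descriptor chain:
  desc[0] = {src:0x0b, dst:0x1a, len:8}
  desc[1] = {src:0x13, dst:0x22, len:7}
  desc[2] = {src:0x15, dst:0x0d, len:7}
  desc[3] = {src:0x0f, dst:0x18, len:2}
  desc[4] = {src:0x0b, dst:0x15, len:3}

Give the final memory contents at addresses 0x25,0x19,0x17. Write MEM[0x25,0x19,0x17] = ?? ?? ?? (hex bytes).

MEM[0x25,0x19,0x17] = 97 71 6e

  after D0: wrote 8B at 0x1a = 65a57d5089e06eee
  after D1: wrote 7B at 0x22 = b1816e976f7155
  after D2: wrote 7B at 0x0d = 6e976f715565a5
  after D3: wrote 2B at 0x18 = 6f71
  after D4: wrote 3B at 0x15 = 65a56e
query mem[0x25]=0x97, mem[0x19]=0x71, mem[0x17]=0x6e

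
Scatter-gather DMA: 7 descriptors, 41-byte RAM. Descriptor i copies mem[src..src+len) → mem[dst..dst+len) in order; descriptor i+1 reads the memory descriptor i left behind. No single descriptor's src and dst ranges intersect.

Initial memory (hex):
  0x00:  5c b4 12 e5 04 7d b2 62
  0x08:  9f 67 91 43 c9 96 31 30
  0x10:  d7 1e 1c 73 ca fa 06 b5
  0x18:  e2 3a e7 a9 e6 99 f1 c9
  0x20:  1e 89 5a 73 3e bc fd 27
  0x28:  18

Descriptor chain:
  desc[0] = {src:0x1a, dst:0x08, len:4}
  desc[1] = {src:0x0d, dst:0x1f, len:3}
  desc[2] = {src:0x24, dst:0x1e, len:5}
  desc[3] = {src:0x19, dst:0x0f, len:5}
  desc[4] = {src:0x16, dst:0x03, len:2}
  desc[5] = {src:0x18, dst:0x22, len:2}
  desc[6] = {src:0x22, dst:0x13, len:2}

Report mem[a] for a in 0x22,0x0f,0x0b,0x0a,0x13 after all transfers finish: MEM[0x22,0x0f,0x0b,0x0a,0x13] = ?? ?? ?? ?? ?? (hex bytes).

MEM[0x22,0x0f,0x0b,0x0a,0x13] = e2 3a 99 e6 e2

  after D0: wrote 4B at 0x08 = e7a9e699
  after D1: wrote 3B at 0x1f = 963130
  after D2: wrote 5B at 0x1e = 3ebcfd2718
  after D3: wrote 5B at 0x0f = 3ae7a9e699
  after D4: wrote 2B at 0x03 = 06b5
  after D5: wrote 2B at 0x22 = e23a
  after D6: wrote 2B at 0x13 = e23a
query mem[0x22]=0xe2, mem[0x0f]=0x3a, mem[0x0b]=0x99, mem[0x0a]=0xe6, mem[0x13]=0xe2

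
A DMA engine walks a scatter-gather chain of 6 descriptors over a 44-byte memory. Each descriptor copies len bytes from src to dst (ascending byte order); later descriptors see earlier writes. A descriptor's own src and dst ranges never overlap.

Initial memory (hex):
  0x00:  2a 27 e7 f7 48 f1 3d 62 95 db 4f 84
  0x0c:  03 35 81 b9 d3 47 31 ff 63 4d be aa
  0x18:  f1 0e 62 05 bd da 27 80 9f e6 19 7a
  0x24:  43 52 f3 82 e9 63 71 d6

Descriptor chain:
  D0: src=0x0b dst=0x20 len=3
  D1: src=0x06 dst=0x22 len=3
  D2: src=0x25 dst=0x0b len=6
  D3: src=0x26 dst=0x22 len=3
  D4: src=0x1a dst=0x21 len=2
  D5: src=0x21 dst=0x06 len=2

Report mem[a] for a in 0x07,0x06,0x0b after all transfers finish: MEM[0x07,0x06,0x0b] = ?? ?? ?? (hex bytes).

MEM[0x07,0x06,0x0b] = 05 62 52

D0: mem[0x20..0x22] <- [84 03 35]
D1: mem[0x22..0x24] <- [3d 62 95]
D2: mem[0x0b..0x10] <- [52 f3 82 e9 63 71]
D3: mem[0x22..0x24] <- [f3 82 e9]
D4: mem[0x21..0x22] <- [62 05]
D5: mem[0x06..0x07] <- [62 05]
query mem[0x07]=0x05, mem[0x06]=0x62, mem[0x0b]=0x52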